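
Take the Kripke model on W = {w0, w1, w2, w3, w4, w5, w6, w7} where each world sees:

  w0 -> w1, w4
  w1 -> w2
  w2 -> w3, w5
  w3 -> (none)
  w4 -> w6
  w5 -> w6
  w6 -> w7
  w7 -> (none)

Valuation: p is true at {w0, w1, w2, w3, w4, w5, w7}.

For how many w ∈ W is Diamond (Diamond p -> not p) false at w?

3

w0: successors {w1, w4}; Diamond p -> not p there: w1:F, w4:T. ✓
w1: successors {w2}; Diamond p -> not p there: w2:F. ✗
w2: successors {w3, w5}; Diamond p -> not p there: w3:T, w5:T. ✓
w3: no successors, so Diamond (Diamond p -> not p) fails. ✗
w4: successors {w6}; Diamond p -> not p there: w6:T. ✓
w5: successors {w6}; Diamond p -> not p there: w6:T. ✓
w6: successors {w7}; Diamond p -> not p there: w7:T. ✓
w7: no successors, so Diamond (Diamond p -> not p) fails. ✗
Satisfying worlds: {w0, w2, w4, w5, w6}.
So Diamond (Diamond p -> not p) fails at the other 3 worlds.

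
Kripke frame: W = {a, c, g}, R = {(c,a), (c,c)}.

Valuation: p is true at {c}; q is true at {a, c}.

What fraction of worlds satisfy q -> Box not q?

2/3

a: q is T, Box not q is T. ✓
c: q is T, Box not q is F. ✗
g: q is F, Box not q is T. ✓
That's 2 of 3 worlds, so 2/3.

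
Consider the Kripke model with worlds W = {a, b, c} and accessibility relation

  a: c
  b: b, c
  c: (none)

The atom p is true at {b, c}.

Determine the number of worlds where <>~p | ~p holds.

a: <>~p is F, ~p is T. ✓
b: <>~p is F, ~p is F. ✗
c: <>~p is F, ~p is F. ✗
Satisfying worlds: {a}.

1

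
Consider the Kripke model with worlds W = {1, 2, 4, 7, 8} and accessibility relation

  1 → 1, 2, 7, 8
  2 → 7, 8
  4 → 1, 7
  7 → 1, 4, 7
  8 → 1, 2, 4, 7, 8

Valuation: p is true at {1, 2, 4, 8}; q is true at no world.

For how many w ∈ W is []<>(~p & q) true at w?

1: successors {1, 2, 7, 8}; <>(~p & q) there: 1:F, 2:F, 7:F, 8:F. ✗
2: successors {7, 8}; <>(~p & q) there: 7:F, 8:F. ✗
4: successors {1, 7}; <>(~p & q) there: 1:F, 7:F. ✗
7: successors {1, 4, 7}; <>(~p & q) there: 1:F, 4:F, 7:F. ✗
8: successors {1, 2, 4, 7, 8}; <>(~p & q) there: 1:F, 2:F, 4:F, 7:F, 8:F. ✗
Satisfying worlds: ∅.

0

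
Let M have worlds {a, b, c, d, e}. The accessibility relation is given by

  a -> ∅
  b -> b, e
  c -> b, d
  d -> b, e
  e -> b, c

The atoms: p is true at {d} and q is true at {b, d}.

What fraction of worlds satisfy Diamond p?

a: no successors, so Diamond p fails. ✗
b: successors {b, e}; p there: b:F, e:F. ✗
c: successors {b, d}; p there: b:F, d:T. ✓
d: successors {b, e}; p there: b:F, e:F. ✗
e: successors {b, c}; p there: b:F, c:F. ✗
That's 1 of 5 worlds, so 1/5.

1/5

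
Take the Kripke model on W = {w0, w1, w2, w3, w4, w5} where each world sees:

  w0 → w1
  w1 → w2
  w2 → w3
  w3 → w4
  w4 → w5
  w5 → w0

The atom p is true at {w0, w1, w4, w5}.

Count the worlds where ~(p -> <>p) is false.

w0: p -> <>p is T. ✗
w1: p -> <>p is F. ✓
w2: p -> <>p is T. ✗
w3: p -> <>p is T. ✗
w4: p -> <>p is T. ✗
w5: p -> <>p is T. ✗
Satisfying worlds: {w1}.
So ~(p -> <>p) fails at the other 5 worlds.

5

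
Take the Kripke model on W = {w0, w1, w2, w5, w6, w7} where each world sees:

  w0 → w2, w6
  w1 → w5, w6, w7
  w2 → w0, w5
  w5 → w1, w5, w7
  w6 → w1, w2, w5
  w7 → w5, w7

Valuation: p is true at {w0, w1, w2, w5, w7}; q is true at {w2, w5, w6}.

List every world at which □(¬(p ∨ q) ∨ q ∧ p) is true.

w0: successors {w2, w6}; ¬(p ∨ q) ∨ q ∧ p there: w2:T, w6:F. ✗
w1: successors {w5, w6, w7}; ¬(p ∨ q) ∨ q ∧ p there: w5:T, w6:F, w7:F. ✗
w2: successors {w0, w5}; ¬(p ∨ q) ∨ q ∧ p there: w0:F, w5:T. ✗
w5: successors {w1, w5, w7}; ¬(p ∨ q) ∨ q ∧ p there: w1:F, w5:T, w7:F. ✗
w6: successors {w1, w2, w5}; ¬(p ∨ q) ∨ q ∧ p there: w1:F, w2:T, w5:T. ✗
w7: successors {w5, w7}; ¬(p ∨ q) ∨ q ∧ p there: w5:T, w7:F. ✗

∅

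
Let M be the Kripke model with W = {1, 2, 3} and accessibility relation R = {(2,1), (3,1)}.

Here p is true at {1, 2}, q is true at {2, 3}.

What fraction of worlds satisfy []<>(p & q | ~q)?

1/3

1: no successors, so []<>(p & q | ~q) holds vacuously. ✓
2: successors {1}; <>(p & q | ~q) there: 1:F. ✗
3: successors {1}; <>(p & q | ~q) there: 1:F. ✗
That's 1 of 3 worlds, so 1/3.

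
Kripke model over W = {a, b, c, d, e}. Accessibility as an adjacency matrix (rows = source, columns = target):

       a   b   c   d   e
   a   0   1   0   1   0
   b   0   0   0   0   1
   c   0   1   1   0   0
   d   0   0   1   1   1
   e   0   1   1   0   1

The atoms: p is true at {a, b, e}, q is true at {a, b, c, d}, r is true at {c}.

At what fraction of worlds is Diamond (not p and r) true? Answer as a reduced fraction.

a: successors {b, d}; not p and r there: b:F, d:F. ✗
b: successors {e}; not p and r there: e:F. ✗
c: successors {b, c}; not p and r there: b:F, c:T. ✓
d: successors {c, d, e}; not p and r there: c:T, d:F, e:F. ✓
e: successors {b, c, e}; not p and r there: b:F, c:T, e:F. ✓
That's 3 of 5 worlds, so 3/5.

3/5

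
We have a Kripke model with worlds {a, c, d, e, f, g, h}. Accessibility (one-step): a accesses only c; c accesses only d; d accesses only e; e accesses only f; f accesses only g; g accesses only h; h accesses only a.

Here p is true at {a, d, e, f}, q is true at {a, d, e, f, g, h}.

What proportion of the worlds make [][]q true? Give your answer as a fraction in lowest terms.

a: successors {c}; []q there: c:T. ✓
c: successors {d}; []q there: d:T. ✓
d: successors {e}; []q there: e:T. ✓
e: successors {f}; []q there: f:T. ✓
f: successors {g}; []q there: g:T. ✓
g: successors {h}; []q there: h:T. ✓
h: successors {a}; []q there: a:F. ✗
That's 6 of 7 worlds, so 6/7.

6/7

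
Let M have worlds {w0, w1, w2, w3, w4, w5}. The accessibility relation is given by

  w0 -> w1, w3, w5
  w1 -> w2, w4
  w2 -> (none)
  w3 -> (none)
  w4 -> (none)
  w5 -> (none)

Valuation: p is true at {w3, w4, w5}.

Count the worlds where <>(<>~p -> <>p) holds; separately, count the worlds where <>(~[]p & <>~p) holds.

For <>(<>~p -> <>p):
w0: successors {w1, w3, w5}; <>~p -> <>p there: w1:T, w3:T, w5:T. ✓
w1: successors {w2, w4}; <>~p -> <>p there: w2:T, w4:T. ✓
w2: no successors, so <>(<>~p -> <>p) fails. ✗
w3: no successors, so <>(<>~p -> <>p) fails. ✗
w4: no successors, so <>(<>~p -> <>p) fails. ✗
w5: no successors, so <>(<>~p -> <>p) fails. ✗
— 2 worlds.
For <>(~[]p & <>~p):
w0: successors {w1, w3, w5}; ~[]p & <>~p there: w1:T, w3:F, w5:F. ✓
w1: successors {w2, w4}; ~[]p & <>~p there: w2:F, w4:F. ✗
w2: no successors, so <>(~[]p & <>~p) fails. ✗
w3: no successors, so <>(~[]p & <>~p) fails. ✗
w4: no successors, so <>(~[]p & <>~p) fails. ✗
w5: no successors, so <>(~[]p & <>~p) fails. ✗
— 1 world.

2 and 1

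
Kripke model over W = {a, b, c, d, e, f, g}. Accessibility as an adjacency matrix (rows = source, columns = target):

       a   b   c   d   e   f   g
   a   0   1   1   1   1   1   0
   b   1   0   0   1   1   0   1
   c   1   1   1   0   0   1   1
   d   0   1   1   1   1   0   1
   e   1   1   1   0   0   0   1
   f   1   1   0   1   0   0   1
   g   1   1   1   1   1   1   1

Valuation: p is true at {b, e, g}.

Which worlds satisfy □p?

∅

a: successors {b, c, d, e, f}; p there: b:T, c:F, d:F, e:T, f:F. ✗
b: successors {a, d, e, g}; p there: a:F, d:F, e:T, g:T. ✗
c: successors {a, b, c, f, g}; p there: a:F, b:T, c:F, f:F, g:T. ✗
d: successors {b, c, d, e, g}; p there: b:T, c:F, d:F, e:T, g:T. ✗
e: successors {a, b, c, g}; p there: a:F, b:T, c:F, g:T. ✗
f: successors {a, b, d, g}; p there: a:F, b:T, d:F, g:T. ✗
g: successors {a, b, c, d, e, f, g}; p there: a:F, b:T, c:F, d:F, e:T, f:F, g:T. ✗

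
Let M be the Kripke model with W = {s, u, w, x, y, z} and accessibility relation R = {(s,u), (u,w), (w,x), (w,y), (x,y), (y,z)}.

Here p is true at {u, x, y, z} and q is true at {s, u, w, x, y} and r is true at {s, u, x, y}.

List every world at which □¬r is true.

s: successors {u}; ¬r there: u:F. ✗
u: successors {w}; ¬r there: w:T. ✓
w: successors {x, y}; ¬r there: x:F, y:F. ✗
x: successors {y}; ¬r there: y:F. ✗
y: successors {z}; ¬r there: z:T. ✓
z: no successors, so □¬r holds vacuously. ✓

{u, y, z}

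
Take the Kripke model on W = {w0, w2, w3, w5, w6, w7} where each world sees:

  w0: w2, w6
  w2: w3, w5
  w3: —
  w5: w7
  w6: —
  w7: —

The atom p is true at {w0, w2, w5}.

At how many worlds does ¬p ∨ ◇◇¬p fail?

w0: ¬p is F, ◇◇¬p is T. ✓
w2: ¬p is F, ◇◇¬p is T. ✓
w3: ¬p is T, ◇◇¬p is F. ✓
w5: ¬p is F, ◇◇¬p is F. ✗
w6: ¬p is T, ◇◇¬p is F. ✓
w7: ¬p is T, ◇◇¬p is F. ✓
Satisfying worlds: {w0, w2, w3, w6, w7}.
So ¬p ∨ ◇◇¬p fails at the other 1 world.

1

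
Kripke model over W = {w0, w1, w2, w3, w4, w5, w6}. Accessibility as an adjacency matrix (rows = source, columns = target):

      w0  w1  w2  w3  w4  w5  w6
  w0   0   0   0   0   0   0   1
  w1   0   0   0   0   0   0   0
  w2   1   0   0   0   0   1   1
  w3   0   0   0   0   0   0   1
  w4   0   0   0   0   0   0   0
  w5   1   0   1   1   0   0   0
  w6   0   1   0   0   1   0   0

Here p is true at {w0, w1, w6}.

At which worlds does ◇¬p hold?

{w2, w5, w6}

w0: successors {w6}; ¬p there: w6:F. ✗
w1: no successors, so ◇¬p fails. ✗
w2: successors {w0, w5, w6}; ¬p there: w0:F, w5:T, w6:F. ✓
w3: successors {w6}; ¬p there: w6:F. ✗
w4: no successors, so ◇¬p fails. ✗
w5: successors {w0, w2, w3}; ¬p there: w0:F, w2:T, w3:T. ✓
w6: successors {w1, w4}; ¬p there: w1:F, w4:T. ✓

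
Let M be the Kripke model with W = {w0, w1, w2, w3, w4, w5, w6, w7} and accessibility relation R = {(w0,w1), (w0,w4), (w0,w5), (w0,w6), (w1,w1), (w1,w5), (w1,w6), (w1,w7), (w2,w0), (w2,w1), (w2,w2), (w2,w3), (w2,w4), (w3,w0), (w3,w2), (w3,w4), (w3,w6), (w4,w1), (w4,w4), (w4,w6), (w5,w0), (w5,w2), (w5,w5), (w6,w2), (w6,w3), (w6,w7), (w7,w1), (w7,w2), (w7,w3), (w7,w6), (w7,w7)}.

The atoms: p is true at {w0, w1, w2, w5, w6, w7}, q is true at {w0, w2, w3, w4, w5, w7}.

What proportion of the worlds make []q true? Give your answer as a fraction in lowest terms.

w0: successors {w1, w4, w5, w6}; q there: w1:F, w4:T, w5:T, w6:F. ✗
w1: successors {w1, w5, w6, w7}; q there: w1:F, w5:T, w6:F, w7:T. ✗
w2: successors {w0, w1, w2, w3, w4}; q there: w0:T, w1:F, w2:T, w3:T, w4:T. ✗
w3: successors {w0, w2, w4, w6}; q there: w0:T, w2:T, w4:T, w6:F. ✗
w4: successors {w1, w4, w6}; q there: w1:F, w4:T, w6:F. ✗
w5: successors {w0, w2, w5}; q there: w0:T, w2:T, w5:T. ✓
w6: successors {w2, w3, w7}; q there: w2:T, w3:T, w7:T. ✓
w7: successors {w1, w2, w3, w6, w7}; q there: w1:F, w2:T, w3:T, w6:F, w7:T. ✗
That's 2 of 8 worlds, so 2/8 = 1/4.

1/4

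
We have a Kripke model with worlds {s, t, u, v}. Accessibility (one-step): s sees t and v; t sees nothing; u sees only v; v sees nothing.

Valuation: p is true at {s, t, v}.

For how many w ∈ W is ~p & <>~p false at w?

s: ~p is F, <>~p is F. ✗
t: ~p is F, <>~p is F. ✗
u: ~p is T, <>~p is F. ✗
v: ~p is F, <>~p is F. ✗
Satisfying worlds: ∅.
So ~p & <>~p fails at the other 4 worlds.

4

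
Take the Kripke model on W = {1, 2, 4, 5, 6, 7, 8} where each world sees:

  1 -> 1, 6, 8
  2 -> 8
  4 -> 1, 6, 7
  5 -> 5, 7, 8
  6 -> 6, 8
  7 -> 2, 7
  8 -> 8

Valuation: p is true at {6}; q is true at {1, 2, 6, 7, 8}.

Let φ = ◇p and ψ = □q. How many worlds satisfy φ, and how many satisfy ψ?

3 and 6

For ◇p:
1: successors {1, 6, 8}; p there: 1:F, 6:T, 8:F. ✓
2: successors {8}; p there: 8:F. ✗
4: successors {1, 6, 7}; p there: 1:F, 6:T, 7:F. ✓
5: successors {5, 7, 8}; p there: 5:F, 7:F, 8:F. ✗
6: successors {6, 8}; p there: 6:T, 8:F. ✓
7: successors {2, 7}; p there: 2:F, 7:F. ✗
8: successors {8}; p there: 8:F. ✗
— 3 worlds.
For □q:
1: successors {1, 6, 8}; q there: 1:T, 6:T, 8:T. ✓
2: successors {8}; q there: 8:T. ✓
4: successors {1, 6, 7}; q there: 1:T, 6:T, 7:T. ✓
5: successors {5, 7, 8}; q there: 5:F, 7:T, 8:T. ✗
6: successors {6, 8}; q there: 6:T, 8:T. ✓
7: successors {2, 7}; q there: 2:T, 7:T. ✓
8: successors {8}; q there: 8:T. ✓
— 6 worlds.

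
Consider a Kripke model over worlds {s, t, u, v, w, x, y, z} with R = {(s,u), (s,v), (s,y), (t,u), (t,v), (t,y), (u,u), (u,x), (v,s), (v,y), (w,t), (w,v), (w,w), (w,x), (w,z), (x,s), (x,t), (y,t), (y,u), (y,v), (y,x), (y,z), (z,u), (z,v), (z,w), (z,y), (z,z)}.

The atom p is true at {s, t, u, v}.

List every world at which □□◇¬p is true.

{x}

s: successors {u, v, y}; □◇¬p there: u:F, v:T, y:F. ✗
t: successors {u, v, y}; □◇¬p there: u:F, v:T, y:F. ✗
u: successors {u, x}; □◇¬p there: u:F, x:T. ✗
v: successors {s, y}; □◇¬p there: s:T, y:F. ✗
w: successors {t, v, w, x, z}; □◇¬p there: t:T, v:T, w:F, x:T, z:T. ✗
x: successors {s, t}; □◇¬p there: s:T, t:T. ✓
y: successors {t, u, v, x, z}; □◇¬p there: t:T, u:F, v:T, x:T, z:T. ✗
z: successors {u, v, w, y, z}; □◇¬p there: u:F, v:T, w:F, y:F, z:T. ✗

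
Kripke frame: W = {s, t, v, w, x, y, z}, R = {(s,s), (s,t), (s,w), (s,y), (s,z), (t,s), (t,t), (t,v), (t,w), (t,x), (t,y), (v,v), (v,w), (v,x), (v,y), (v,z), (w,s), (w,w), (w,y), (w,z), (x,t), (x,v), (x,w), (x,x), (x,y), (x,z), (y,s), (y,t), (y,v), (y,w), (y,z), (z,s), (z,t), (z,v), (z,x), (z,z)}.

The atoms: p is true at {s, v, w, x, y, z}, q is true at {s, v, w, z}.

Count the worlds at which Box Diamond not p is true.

s: successors {s, t, w, y, z}; Diamond not p there: s:T, t:T, w:F, y:T, z:T. ✗
t: successors {s, t, v, w, x, y}; Diamond not p there: s:T, t:T, v:F, w:F, x:T, y:T. ✗
v: successors {v, w, x, y, z}; Diamond not p there: v:F, w:F, x:T, y:T, z:T. ✗
w: successors {s, w, y, z}; Diamond not p there: s:T, w:F, y:T, z:T. ✗
x: successors {t, v, w, x, y, z}; Diamond not p there: t:T, v:F, w:F, x:T, y:T, z:T. ✗
y: successors {s, t, v, w, z}; Diamond not p there: s:T, t:T, v:F, w:F, z:T. ✗
z: successors {s, t, v, x, z}; Diamond not p there: s:T, t:T, v:F, x:T, z:T. ✗
Satisfying worlds: ∅.

0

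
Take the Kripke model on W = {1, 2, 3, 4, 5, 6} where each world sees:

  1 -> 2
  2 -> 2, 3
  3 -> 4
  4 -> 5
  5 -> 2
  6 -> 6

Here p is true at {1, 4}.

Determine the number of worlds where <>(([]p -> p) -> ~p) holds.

5

1: successors {2}; ([]p -> p) -> ~p there: 2:T. ✓
2: successors {2, 3}; ([]p -> p) -> ~p there: 2:T, 3:T. ✓
3: successors {4}; ([]p -> p) -> ~p there: 4:F. ✗
4: successors {5}; ([]p -> p) -> ~p there: 5:T. ✓
5: successors {2}; ([]p -> p) -> ~p there: 2:T. ✓
6: successors {6}; ([]p -> p) -> ~p there: 6:T. ✓
Satisfying worlds: {1, 2, 4, 5, 6}.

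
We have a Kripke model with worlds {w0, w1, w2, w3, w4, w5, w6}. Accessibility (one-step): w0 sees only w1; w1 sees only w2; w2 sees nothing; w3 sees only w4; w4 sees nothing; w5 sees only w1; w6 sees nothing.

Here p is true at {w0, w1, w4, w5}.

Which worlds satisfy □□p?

w0: successors {w1}; □p there: w1:F. ✗
w1: successors {w2}; □p there: w2:T. ✓
w2: no successors, so □□p holds vacuously. ✓
w3: successors {w4}; □p there: w4:T. ✓
w4: no successors, so □□p holds vacuously. ✓
w5: successors {w1}; □p there: w1:F. ✗
w6: no successors, so □□p holds vacuously. ✓

{w1, w2, w3, w4, w6}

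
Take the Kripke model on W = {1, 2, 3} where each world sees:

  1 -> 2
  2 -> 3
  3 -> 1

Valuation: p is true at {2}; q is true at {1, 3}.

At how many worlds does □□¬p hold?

2

1: successors {2}; □¬p there: 2:T. ✓
2: successors {3}; □¬p there: 3:T. ✓
3: successors {1}; □¬p there: 1:F. ✗
Satisfying worlds: {1, 2}.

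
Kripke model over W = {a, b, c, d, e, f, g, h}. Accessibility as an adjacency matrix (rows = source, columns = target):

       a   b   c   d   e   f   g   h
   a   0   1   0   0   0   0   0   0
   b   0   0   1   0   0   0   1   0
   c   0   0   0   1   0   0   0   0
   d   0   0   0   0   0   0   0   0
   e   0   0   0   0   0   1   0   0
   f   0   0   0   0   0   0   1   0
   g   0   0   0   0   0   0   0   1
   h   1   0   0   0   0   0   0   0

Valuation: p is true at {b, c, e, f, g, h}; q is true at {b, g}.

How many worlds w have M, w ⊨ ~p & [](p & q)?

2

a: ~p is T, [](p & q) is T. ✓
b: ~p is F, [](p & q) is F. ✗
c: ~p is F, [](p & q) is F. ✗
d: ~p is T, [](p & q) is T. ✓
e: ~p is F, [](p & q) is F. ✗
f: ~p is F, [](p & q) is T. ✗
g: ~p is F, [](p & q) is F. ✗
h: ~p is F, [](p & q) is F. ✗
Satisfying worlds: {a, d}.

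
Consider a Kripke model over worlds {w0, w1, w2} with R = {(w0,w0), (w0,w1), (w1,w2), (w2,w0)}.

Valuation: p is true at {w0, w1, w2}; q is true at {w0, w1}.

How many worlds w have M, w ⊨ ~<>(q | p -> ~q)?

2

w0: <>(q | p -> ~q) is F. ✓
w1: <>(q | p -> ~q) is T. ✗
w2: <>(q | p -> ~q) is F. ✓
Satisfying worlds: {w0, w2}.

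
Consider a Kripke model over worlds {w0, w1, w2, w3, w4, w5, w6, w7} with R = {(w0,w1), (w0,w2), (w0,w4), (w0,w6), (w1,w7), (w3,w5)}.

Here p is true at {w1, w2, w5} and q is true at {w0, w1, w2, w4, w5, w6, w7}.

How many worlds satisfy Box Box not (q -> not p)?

7

w0: successors {w1, w2, w4, w6}; Box not (q -> not p) there: w1:F, w2:T, w4:T, w6:T. ✗
w1: successors {w7}; Box not (q -> not p) there: w7:T. ✓
w2: no successors, so Box Box not (q -> not p) holds vacuously. ✓
w3: successors {w5}; Box not (q -> not p) there: w5:T. ✓
w4: no successors, so Box Box not (q -> not p) holds vacuously. ✓
w5: no successors, so Box Box not (q -> not p) holds vacuously. ✓
w6: no successors, so Box Box not (q -> not p) holds vacuously. ✓
w7: no successors, so Box Box not (q -> not p) holds vacuously. ✓
Satisfying worlds: {w1, w2, w3, w4, w5, w6, w7}.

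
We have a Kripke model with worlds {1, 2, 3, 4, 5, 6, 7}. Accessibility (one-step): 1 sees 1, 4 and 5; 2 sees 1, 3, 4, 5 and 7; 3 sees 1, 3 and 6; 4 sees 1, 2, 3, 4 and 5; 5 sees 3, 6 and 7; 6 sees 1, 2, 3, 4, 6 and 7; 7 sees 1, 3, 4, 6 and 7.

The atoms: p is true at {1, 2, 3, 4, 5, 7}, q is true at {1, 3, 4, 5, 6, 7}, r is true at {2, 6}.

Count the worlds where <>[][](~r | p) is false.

1: successors {1, 4, 5}; [][](~r | p) there: 1:F, 4:F, 5:F. ✗
2: successors {1, 3, 4, 5, 7}; [][](~r | p) there: 1:F, 3:F, 4:F, 5:F, 7:F. ✗
3: successors {1, 3, 6}; [][](~r | p) there: 1:F, 3:F, 6:F. ✗
4: successors {1, 2, 3, 4, 5}; [][](~r | p) there: 1:F, 2:F, 3:F, 4:F, 5:F. ✗
5: successors {3, 6, 7}; [][](~r | p) there: 3:F, 6:F, 7:F. ✗
6: successors {1, 2, 3, 4, 6, 7}; [][](~r | p) there: 1:F, 2:F, 3:F, 4:F, 6:F, 7:F. ✗
7: successors {1, 3, 4, 6, 7}; [][](~r | p) there: 1:F, 3:F, 4:F, 6:F, 7:F. ✗
Satisfying worlds: ∅.
So <>[][](~r | p) fails at the other 7 worlds.

7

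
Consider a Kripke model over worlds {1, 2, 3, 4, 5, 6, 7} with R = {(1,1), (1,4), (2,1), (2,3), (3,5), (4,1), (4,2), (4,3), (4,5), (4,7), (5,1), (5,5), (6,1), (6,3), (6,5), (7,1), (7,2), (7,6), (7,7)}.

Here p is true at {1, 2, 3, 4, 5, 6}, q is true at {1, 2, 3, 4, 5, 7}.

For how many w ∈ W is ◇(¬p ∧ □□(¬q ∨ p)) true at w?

1: successors {1, 4}; ¬p ∧ □□(¬q ∨ p) there: 1:F, 4:F. ✗
2: successors {1, 3}; ¬p ∧ □□(¬q ∨ p) there: 1:F, 3:F. ✗
3: successors {5}; ¬p ∧ □□(¬q ∨ p) there: 5:F. ✗
4: successors {1, 2, 3, 5, 7}; ¬p ∧ □□(¬q ∨ p) there: 1:F, 2:F, 3:F, 5:F, 7:F. ✗
5: successors {1, 5}; ¬p ∧ □□(¬q ∨ p) there: 1:F, 5:F. ✗
6: successors {1, 3, 5}; ¬p ∧ □□(¬q ∨ p) there: 1:F, 3:F, 5:F. ✗
7: successors {1, 2, 6, 7}; ¬p ∧ □□(¬q ∨ p) there: 1:F, 2:F, 6:F, 7:F. ✗
Satisfying worlds: ∅.

0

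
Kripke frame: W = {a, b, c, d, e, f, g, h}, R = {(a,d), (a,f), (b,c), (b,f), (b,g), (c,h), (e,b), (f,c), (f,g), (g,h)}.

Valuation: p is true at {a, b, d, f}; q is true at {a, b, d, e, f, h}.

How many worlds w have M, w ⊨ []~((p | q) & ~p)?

6

a: successors {d, f}; ~((p | q) & ~p) there: d:T, f:T. ✓
b: successors {c, f, g}; ~((p | q) & ~p) there: c:T, f:T, g:T. ✓
c: successors {h}; ~((p | q) & ~p) there: h:F. ✗
d: no successors, so []~((p | q) & ~p) holds vacuously. ✓
e: successors {b}; ~((p | q) & ~p) there: b:T. ✓
f: successors {c, g}; ~((p | q) & ~p) there: c:T, g:T. ✓
g: successors {h}; ~((p | q) & ~p) there: h:F. ✗
h: no successors, so []~((p | q) & ~p) holds vacuously. ✓
Satisfying worlds: {a, b, d, e, f, h}.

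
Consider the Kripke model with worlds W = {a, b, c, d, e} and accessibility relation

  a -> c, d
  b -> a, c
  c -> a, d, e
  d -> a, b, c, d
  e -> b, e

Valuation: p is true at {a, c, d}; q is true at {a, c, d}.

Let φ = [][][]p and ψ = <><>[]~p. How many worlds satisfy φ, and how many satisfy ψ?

For [][][]p:
a: successors {c, d}; [][]p there: c:F, d:F. ✗
b: successors {a, c}; [][]p there: a:F, c:F. ✗
c: successors {a, d, e}; [][]p there: a:F, d:F, e:F. ✗
d: successors {a, b, c, d}; [][]p there: a:F, b:F, c:F, d:F. ✗
e: successors {b, e}; [][]p there: b:F, e:F. ✗
— 0 worlds.
For <><>[]~p:
a: successors {c, d}; <>[]~p there: c:T, d:F. ✓
b: successors {a, c}; <>[]~p there: a:F, c:T. ✓
c: successors {a, d, e}; <>[]~p there: a:F, d:F, e:T. ✓
d: successors {a, b, c, d}; <>[]~p there: a:F, b:F, c:T, d:F. ✓
e: successors {b, e}; <>[]~p there: b:F, e:T. ✓
— 5 worlds.

0 and 5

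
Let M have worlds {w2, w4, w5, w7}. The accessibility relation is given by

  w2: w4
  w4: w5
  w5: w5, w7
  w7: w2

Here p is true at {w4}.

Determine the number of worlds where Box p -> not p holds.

4

w2: Box p is T, not p is T. ✓
w4: Box p is F, not p is F. ✓
w5: Box p is F, not p is T. ✓
w7: Box p is F, not p is T. ✓
Satisfying worlds: {w2, w4, w5, w7}.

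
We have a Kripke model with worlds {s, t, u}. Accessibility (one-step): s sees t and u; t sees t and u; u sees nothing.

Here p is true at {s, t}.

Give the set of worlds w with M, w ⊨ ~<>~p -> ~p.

{s, t, u}

s: ~<>~p is F, ~p is F. ✓
t: ~<>~p is F, ~p is F. ✓
u: ~<>~p is T, ~p is T. ✓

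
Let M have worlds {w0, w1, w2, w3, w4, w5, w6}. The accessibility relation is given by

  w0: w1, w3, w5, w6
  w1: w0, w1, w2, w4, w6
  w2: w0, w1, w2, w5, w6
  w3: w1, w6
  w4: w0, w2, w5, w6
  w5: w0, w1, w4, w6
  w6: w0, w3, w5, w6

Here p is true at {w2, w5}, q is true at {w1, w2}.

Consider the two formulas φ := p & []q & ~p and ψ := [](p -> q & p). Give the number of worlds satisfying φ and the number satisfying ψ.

For p & []q & ~p:
w0: p is F, []q & ~p is F. ✗
w1: p is F, []q & ~p is F. ✗
w2: p is T, []q & ~p is F. ✗
w3: p is F, []q & ~p is F. ✗
w4: p is F, []q & ~p is F. ✗
w5: p is T, []q & ~p is F. ✗
w6: p is F, []q & ~p is F. ✗
— 0 worlds.
For [](p -> q & p):
w0: successors {w1, w3, w5, w6}; p -> q & p there: w1:T, w3:T, w5:F, w6:T. ✗
w1: successors {w0, w1, w2, w4, w6}; p -> q & p there: w0:T, w1:T, w2:T, w4:T, w6:T. ✓
w2: successors {w0, w1, w2, w5, w6}; p -> q & p there: w0:T, w1:T, w2:T, w5:F, w6:T. ✗
w3: successors {w1, w6}; p -> q & p there: w1:T, w6:T. ✓
w4: successors {w0, w2, w5, w6}; p -> q & p there: w0:T, w2:T, w5:F, w6:T. ✗
w5: successors {w0, w1, w4, w6}; p -> q & p there: w0:T, w1:T, w4:T, w6:T. ✓
w6: successors {w0, w3, w5, w6}; p -> q & p there: w0:T, w3:T, w5:F, w6:T. ✗
— 3 worlds.

0 and 3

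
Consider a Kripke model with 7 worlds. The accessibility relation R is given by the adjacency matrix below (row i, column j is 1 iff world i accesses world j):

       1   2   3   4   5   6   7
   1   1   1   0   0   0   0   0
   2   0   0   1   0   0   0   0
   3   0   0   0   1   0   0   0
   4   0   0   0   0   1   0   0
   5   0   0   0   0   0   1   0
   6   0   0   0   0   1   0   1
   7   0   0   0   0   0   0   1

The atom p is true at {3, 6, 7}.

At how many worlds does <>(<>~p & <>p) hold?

1: successors {1, 2}; <>~p & <>p there: 1:F, 2:F. ✗
2: successors {3}; <>~p & <>p there: 3:F. ✗
3: successors {4}; <>~p & <>p there: 4:F. ✗
4: successors {5}; <>~p & <>p there: 5:F. ✗
5: successors {6}; <>~p & <>p there: 6:T. ✓
6: successors {5, 7}; <>~p & <>p there: 5:F, 7:F. ✗
7: successors {7}; <>~p & <>p there: 7:F. ✗
Satisfying worlds: {5}.

1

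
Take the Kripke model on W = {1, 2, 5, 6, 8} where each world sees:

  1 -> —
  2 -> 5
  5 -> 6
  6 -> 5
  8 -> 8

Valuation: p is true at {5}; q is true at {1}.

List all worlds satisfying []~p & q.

1: []~p is T, q is T. ✓
2: []~p is F, q is F. ✗
5: []~p is T, q is F. ✗
6: []~p is F, q is F. ✗
8: []~p is T, q is F. ✗

{1}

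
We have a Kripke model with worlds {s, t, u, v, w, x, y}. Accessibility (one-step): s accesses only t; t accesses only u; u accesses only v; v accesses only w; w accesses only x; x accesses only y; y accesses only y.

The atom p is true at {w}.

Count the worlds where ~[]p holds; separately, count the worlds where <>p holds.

6 and 1

For ~[]p:
s: []p is F. ✓
t: []p is F. ✓
u: []p is F. ✓
v: []p is T. ✗
w: []p is F. ✓
x: []p is F. ✓
y: []p is F. ✓
— 6 worlds.
For <>p:
s: successors {t}; p there: t:F. ✗
t: successors {u}; p there: u:F. ✗
u: successors {v}; p there: v:F. ✗
v: successors {w}; p there: w:T. ✓
w: successors {x}; p there: x:F. ✗
x: successors {y}; p there: y:F. ✗
y: successors {y}; p there: y:F. ✗
— 1 world.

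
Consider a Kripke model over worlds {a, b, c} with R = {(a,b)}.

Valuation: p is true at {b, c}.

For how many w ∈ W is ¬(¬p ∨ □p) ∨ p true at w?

2

a: ¬(¬p ∨ □p) is F, p is F. ✗
b: ¬(¬p ∨ □p) is F, p is T. ✓
c: ¬(¬p ∨ □p) is F, p is T. ✓
Satisfying worlds: {b, c}.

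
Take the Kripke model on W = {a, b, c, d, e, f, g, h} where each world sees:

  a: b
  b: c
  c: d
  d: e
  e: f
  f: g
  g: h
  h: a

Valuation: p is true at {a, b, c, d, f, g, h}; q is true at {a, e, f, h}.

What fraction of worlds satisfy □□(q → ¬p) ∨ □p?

7/8

a: □□(q → ¬p) is T, □p is T. ✓
b: □□(q → ¬p) is T, □p is T. ✓
c: □□(q → ¬p) is T, □p is T. ✓
d: □□(q → ¬p) is F, □p is F. ✗
e: □□(q → ¬p) is T, □p is T. ✓
f: □□(q → ¬p) is F, □p is T. ✓
g: □□(q → ¬p) is F, □p is T. ✓
h: □□(q → ¬p) is T, □p is T. ✓
That's 7 of 8 worlds, so 7/8.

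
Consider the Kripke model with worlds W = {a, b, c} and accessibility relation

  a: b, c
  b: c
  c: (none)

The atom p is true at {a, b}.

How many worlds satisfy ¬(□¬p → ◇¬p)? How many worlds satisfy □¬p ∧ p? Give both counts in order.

For ¬(□¬p → ◇¬p):
a: □¬p → ◇¬p is T. ✗
b: □¬p → ◇¬p is T. ✗
c: □¬p → ◇¬p is F. ✓
— 1 world.
For □¬p ∧ p:
a: □¬p is F, p is T. ✗
b: □¬p is T, p is T. ✓
c: □¬p is T, p is F. ✗
— 1 world.

1 and 1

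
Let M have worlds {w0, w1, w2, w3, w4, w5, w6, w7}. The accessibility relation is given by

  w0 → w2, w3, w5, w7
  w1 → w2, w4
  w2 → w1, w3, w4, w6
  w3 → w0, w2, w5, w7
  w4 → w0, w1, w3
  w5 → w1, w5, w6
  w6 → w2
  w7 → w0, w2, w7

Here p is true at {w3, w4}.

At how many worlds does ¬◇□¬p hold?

2

w0: ◇□¬p is T. ✗
w1: ◇□¬p is F. ✓
w2: ◇□¬p is T. ✗
w3: ◇□¬p is T. ✗
w4: ◇□¬p is T. ✗
w5: ◇□¬p is T. ✗
w6: ◇□¬p is F. ✓
w7: ◇□¬p is T. ✗
Satisfying worlds: {w1, w6}.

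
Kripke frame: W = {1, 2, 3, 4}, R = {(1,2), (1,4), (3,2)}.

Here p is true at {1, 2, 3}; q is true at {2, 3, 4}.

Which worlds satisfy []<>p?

1: successors {2, 4}; <>p there: 2:F, 4:F. ✗
2: no successors, so []<>p holds vacuously. ✓
3: successors {2}; <>p there: 2:F. ✗
4: no successors, so []<>p holds vacuously. ✓

{2, 4}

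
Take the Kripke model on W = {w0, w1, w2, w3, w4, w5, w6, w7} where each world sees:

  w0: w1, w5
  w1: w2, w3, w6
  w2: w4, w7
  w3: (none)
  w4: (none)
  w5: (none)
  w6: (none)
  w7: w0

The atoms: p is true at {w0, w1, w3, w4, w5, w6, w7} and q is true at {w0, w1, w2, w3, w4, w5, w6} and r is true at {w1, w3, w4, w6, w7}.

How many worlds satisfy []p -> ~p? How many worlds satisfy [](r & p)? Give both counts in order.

For []p -> ~p:
w0: []p is T, ~p is F. ✗
w1: []p is F, ~p is F. ✓
w2: []p is T, ~p is T. ✓
w3: []p is T, ~p is F. ✗
w4: []p is T, ~p is F. ✗
w5: []p is T, ~p is F. ✗
w6: []p is T, ~p is F. ✗
w7: []p is T, ~p is F. ✗
— 2 worlds.
For [](r & p):
w0: successors {w1, w5}; r & p there: w1:T, w5:F. ✗
w1: successors {w2, w3, w6}; r & p there: w2:F, w3:T, w6:T. ✗
w2: successors {w4, w7}; r & p there: w4:T, w7:T. ✓
w3: no successors, so [](r & p) holds vacuously. ✓
w4: no successors, so [](r & p) holds vacuously. ✓
w5: no successors, so [](r & p) holds vacuously. ✓
w6: no successors, so [](r & p) holds vacuously. ✓
w7: successors {w0}; r & p there: w0:F. ✗
— 5 worlds.

2 and 5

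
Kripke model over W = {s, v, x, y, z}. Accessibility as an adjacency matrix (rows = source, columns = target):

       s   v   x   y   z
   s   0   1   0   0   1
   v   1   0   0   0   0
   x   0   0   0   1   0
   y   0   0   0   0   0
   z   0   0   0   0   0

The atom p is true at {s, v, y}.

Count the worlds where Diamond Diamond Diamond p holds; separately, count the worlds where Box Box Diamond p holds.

For Diamond Diamond Diamond p:
s: successors {v, z}; Diamond Diamond p there: v:T, z:F. ✓
v: successors {s}; Diamond Diamond p there: s:T. ✓
x: successors {y}; Diamond Diamond p there: y:F. ✗
y: no successors, so Diamond Diamond Diamond p fails. ✗
z: no successors, so Diamond Diamond Diamond p fails. ✗
— 2 worlds.
For Box Box Diamond p:
s: successors {v, z}; Box Diamond p there: v:T, z:T. ✓
v: successors {s}; Box Diamond p there: s:F. ✗
x: successors {y}; Box Diamond p there: y:T. ✓
y: no successors, so Box Box Diamond p holds vacuously. ✓
z: no successors, so Box Box Diamond p holds vacuously. ✓
— 4 worlds.

2 and 4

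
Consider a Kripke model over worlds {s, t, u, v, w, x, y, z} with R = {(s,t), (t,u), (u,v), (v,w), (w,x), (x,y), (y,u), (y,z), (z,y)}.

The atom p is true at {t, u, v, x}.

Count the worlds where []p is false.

4

s: successors {t}; p there: t:T. ✓
t: successors {u}; p there: u:T. ✓
u: successors {v}; p there: v:T. ✓
v: successors {w}; p there: w:F. ✗
w: successors {x}; p there: x:T. ✓
x: successors {y}; p there: y:F. ✗
y: successors {u, z}; p there: u:T, z:F. ✗
z: successors {y}; p there: y:F. ✗
Satisfying worlds: {s, t, u, w}.
So []p fails at the other 4 worlds.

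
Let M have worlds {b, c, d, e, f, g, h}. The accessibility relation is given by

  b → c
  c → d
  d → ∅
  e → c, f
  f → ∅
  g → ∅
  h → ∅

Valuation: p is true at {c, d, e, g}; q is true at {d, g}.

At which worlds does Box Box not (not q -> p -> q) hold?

{c, d, f, g, h}

b: successors {c}; Box not (not q -> p -> q) there: c:F. ✗
c: successors {d}; Box not (not q -> p -> q) there: d:T. ✓
d: no successors, so Box Box not (not q -> p -> q) holds vacuously. ✓
e: successors {c, f}; Box not (not q -> p -> q) there: c:F, f:T. ✗
f: no successors, so Box Box not (not q -> p -> q) holds vacuously. ✓
g: no successors, so Box Box not (not q -> p -> q) holds vacuously. ✓
h: no successors, so Box Box not (not q -> p -> q) holds vacuously. ✓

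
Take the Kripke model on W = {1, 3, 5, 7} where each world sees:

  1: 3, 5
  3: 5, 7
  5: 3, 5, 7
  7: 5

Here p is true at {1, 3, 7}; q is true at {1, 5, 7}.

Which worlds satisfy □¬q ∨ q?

1: □¬q is F, q is T. ✓
3: □¬q is F, q is F. ✗
5: □¬q is F, q is T. ✓
7: □¬q is F, q is T. ✓

{1, 5, 7}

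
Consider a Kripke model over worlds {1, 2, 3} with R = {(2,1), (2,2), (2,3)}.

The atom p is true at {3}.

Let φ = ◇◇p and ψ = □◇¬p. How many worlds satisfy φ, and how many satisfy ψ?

1 and 2

For ◇◇p:
1: no successors, so ◇◇p fails. ✗
2: successors {1, 2, 3}; ◇p there: 1:F, 2:T, 3:F. ✓
3: no successors, so ◇◇p fails. ✗
— 1 world.
For □◇¬p:
1: no successors, so □◇¬p holds vacuously. ✓
2: successors {1, 2, 3}; ◇¬p there: 1:F, 2:T, 3:F. ✗
3: no successors, so □◇¬p holds vacuously. ✓
— 2 worlds.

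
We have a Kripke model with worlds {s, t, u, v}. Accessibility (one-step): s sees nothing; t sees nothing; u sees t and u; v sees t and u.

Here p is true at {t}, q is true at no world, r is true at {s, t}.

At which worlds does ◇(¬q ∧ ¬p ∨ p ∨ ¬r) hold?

{u, v}

s: no successors, so ◇(¬q ∧ ¬p ∨ p ∨ ¬r) fails. ✗
t: no successors, so ◇(¬q ∧ ¬p ∨ p ∨ ¬r) fails. ✗
u: successors {t, u}; ¬q ∧ ¬p ∨ p ∨ ¬r there: t:T, u:T. ✓
v: successors {t, u}; ¬q ∧ ¬p ∨ p ∨ ¬r there: t:T, u:T. ✓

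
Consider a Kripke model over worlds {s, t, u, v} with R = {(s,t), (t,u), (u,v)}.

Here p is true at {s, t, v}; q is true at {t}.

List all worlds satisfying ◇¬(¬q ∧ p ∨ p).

s: successors {t}; ¬(¬q ∧ p ∨ p) there: t:F. ✗
t: successors {u}; ¬(¬q ∧ p ∨ p) there: u:T. ✓
u: successors {v}; ¬(¬q ∧ p ∨ p) there: v:F. ✗
v: no successors, so ◇¬(¬q ∧ p ∨ p) fails. ✗

{t}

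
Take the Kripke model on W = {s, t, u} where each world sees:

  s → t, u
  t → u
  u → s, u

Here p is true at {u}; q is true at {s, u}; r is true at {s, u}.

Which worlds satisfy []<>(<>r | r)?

s: successors {t, u}; <>(<>r | r) there: t:T, u:T. ✓
t: successors {u}; <>(<>r | r) there: u:T. ✓
u: successors {s, u}; <>(<>r | r) there: s:T, u:T. ✓

{s, t, u}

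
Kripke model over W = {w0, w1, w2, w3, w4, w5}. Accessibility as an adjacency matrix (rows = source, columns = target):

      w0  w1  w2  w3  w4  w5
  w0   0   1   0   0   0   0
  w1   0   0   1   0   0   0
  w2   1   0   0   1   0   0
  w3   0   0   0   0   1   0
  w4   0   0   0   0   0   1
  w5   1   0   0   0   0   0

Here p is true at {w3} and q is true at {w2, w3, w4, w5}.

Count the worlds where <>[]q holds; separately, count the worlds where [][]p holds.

3 and 0

For <>[]q:
w0: successors {w1}; []q there: w1:T. ✓
w1: successors {w2}; []q there: w2:F. ✗
w2: successors {w0, w3}; []q there: w0:F, w3:T. ✓
w3: successors {w4}; []q there: w4:T. ✓
w4: successors {w5}; []q there: w5:F. ✗
w5: successors {w0}; []q there: w0:F. ✗
— 3 worlds.
For [][]p:
w0: successors {w1}; []p there: w1:F. ✗
w1: successors {w2}; []p there: w2:F. ✗
w2: successors {w0, w3}; []p there: w0:F, w3:F. ✗
w3: successors {w4}; []p there: w4:F. ✗
w4: successors {w5}; []p there: w5:F. ✗
w5: successors {w0}; []p there: w0:F. ✗
— 0 worlds.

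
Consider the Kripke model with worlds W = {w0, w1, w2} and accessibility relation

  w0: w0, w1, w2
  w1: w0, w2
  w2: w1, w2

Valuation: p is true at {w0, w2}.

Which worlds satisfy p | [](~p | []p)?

w0: p is T, [](~p | []p) is F. ✓
w1: p is F, [](~p | []p) is F. ✗
w2: p is T, [](~p | []p) is F. ✓

{w0, w2}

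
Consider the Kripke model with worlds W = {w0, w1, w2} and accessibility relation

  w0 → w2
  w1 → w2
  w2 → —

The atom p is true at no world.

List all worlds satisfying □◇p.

{w2}

w0: successors {w2}; ◇p there: w2:F. ✗
w1: successors {w2}; ◇p there: w2:F. ✗
w2: no successors, so □◇p holds vacuously. ✓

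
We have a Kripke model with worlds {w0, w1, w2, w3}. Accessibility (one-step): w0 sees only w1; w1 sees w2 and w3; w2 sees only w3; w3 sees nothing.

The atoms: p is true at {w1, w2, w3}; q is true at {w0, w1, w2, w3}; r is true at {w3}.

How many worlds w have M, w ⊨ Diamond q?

w0: successors {w1}; q there: w1:T. ✓
w1: successors {w2, w3}; q there: w2:T, w3:T. ✓
w2: successors {w3}; q there: w3:T. ✓
w3: no successors, so Diamond q fails. ✗
Satisfying worlds: {w0, w1, w2}.

3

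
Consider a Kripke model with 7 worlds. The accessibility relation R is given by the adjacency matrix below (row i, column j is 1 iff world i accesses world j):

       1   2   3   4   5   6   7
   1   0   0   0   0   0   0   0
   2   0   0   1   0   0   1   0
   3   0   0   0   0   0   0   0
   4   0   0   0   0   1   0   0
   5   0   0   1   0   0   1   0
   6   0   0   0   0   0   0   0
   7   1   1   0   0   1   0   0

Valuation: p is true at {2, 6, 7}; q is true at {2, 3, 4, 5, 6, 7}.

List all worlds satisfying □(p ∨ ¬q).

{1, 3, 6}

1: no successors, so □(p ∨ ¬q) holds vacuously. ✓
2: successors {3, 6}; p ∨ ¬q there: 3:F, 6:T. ✗
3: no successors, so □(p ∨ ¬q) holds vacuously. ✓
4: successors {5}; p ∨ ¬q there: 5:F. ✗
5: successors {3, 6}; p ∨ ¬q there: 3:F, 6:T. ✗
6: no successors, so □(p ∨ ¬q) holds vacuously. ✓
7: successors {1, 2, 5}; p ∨ ¬q there: 1:T, 2:T, 5:F. ✗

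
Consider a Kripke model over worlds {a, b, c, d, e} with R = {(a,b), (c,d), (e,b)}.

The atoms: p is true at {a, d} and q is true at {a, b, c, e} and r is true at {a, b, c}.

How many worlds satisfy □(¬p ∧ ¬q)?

2

a: successors {b}; ¬p ∧ ¬q there: b:F. ✗
b: no successors, so □(¬p ∧ ¬q) holds vacuously. ✓
c: successors {d}; ¬p ∧ ¬q there: d:F. ✗
d: no successors, so □(¬p ∧ ¬q) holds vacuously. ✓
e: successors {b}; ¬p ∧ ¬q there: b:F. ✗
Satisfying worlds: {b, d}.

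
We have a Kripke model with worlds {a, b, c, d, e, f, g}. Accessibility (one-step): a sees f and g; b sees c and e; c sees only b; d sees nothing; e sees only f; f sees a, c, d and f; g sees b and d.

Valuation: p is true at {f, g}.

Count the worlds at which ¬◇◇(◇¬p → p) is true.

a: ◇◇(◇¬p → p) is T. ✗
b: ◇◇(◇¬p → p) is T. ✗
c: ◇◇(◇¬p → p) is T. ✗
d: ◇◇(◇¬p → p) is F. ✓
e: ◇◇(◇¬p → p) is T. ✗
f: ◇◇(◇¬p → p) is T. ✗
g: ◇◇(◇¬p → p) is T. ✗
Satisfying worlds: {d}.

1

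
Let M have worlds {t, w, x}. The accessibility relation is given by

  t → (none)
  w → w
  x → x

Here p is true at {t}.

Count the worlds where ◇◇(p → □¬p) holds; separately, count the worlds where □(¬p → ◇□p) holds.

For ◇◇(p → □¬p):
t: no successors, so ◇◇(p → □¬p) fails. ✗
w: successors {w}; ◇(p → □¬p) there: w:T. ✓
x: successors {x}; ◇(p → □¬p) there: x:T. ✓
— 2 worlds.
For □(¬p → ◇□p):
t: no successors, so □(¬p → ◇□p) holds vacuously. ✓
w: successors {w}; ¬p → ◇□p there: w:F. ✗
x: successors {x}; ¬p → ◇□p there: x:F. ✗
— 1 world.

2 and 1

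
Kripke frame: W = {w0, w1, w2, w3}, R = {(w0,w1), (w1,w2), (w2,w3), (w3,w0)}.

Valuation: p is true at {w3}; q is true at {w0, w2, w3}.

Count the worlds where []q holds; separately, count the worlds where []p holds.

For []q:
w0: successors {w1}; q there: w1:F. ✗
w1: successors {w2}; q there: w2:T. ✓
w2: successors {w3}; q there: w3:T. ✓
w3: successors {w0}; q there: w0:T. ✓
— 3 worlds.
For []p:
w0: successors {w1}; p there: w1:F. ✗
w1: successors {w2}; p there: w2:F. ✗
w2: successors {w3}; p there: w3:T. ✓
w3: successors {w0}; p there: w0:F. ✗
— 1 world.

3 and 1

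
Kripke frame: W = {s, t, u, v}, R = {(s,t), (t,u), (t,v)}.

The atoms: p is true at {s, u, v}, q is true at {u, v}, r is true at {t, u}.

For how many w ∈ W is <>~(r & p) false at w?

2

s: successors {t}; ~(r & p) there: t:T. ✓
t: successors {u, v}; ~(r & p) there: u:F, v:T. ✓
u: no successors, so <>~(r & p) fails. ✗
v: no successors, so <>~(r & p) fails. ✗
Satisfying worlds: {s, t}.
So <>~(r & p) fails at the other 2 worlds.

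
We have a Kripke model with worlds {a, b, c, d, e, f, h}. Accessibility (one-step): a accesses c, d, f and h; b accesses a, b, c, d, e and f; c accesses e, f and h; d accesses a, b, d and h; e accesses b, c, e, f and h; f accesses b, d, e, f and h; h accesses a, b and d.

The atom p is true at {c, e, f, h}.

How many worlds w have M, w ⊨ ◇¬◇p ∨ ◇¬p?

7

a: ◇¬◇p is T, ◇¬p is T. ✓
b: ◇¬◇p is F, ◇¬p is T. ✓
c: ◇¬◇p is T, ◇¬p is F. ✓
d: ◇¬◇p is T, ◇¬p is T. ✓
e: ◇¬◇p is T, ◇¬p is T. ✓
f: ◇¬◇p is T, ◇¬p is T. ✓
h: ◇¬◇p is F, ◇¬p is T. ✓
Satisfying worlds: {a, b, c, d, e, f, h}.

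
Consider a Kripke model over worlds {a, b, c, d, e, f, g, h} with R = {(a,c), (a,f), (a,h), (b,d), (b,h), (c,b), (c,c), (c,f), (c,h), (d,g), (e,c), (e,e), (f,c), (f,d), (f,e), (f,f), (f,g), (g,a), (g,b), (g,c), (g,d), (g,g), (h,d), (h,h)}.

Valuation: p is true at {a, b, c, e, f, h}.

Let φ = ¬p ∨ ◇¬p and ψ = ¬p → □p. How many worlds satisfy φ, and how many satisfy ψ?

5 and 6

For ¬p ∨ ◇¬p:
a: ¬p is F, ◇¬p is F. ✗
b: ¬p is F, ◇¬p is T. ✓
c: ¬p is F, ◇¬p is F. ✗
d: ¬p is T, ◇¬p is T. ✓
e: ¬p is F, ◇¬p is F. ✗
f: ¬p is F, ◇¬p is T. ✓
g: ¬p is T, ◇¬p is T. ✓
h: ¬p is F, ◇¬p is T. ✓
— 5 worlds.
For ¬p → □p:
a: ¬p is F, □p is T. ✓
b: ¬p is F, □p is F. ✓
c: ¬p is F, □p is T. ✓
d: ¬p is T, □p is F. ✗
e: ¬p is F, □p is T. ✓
f: ¬p is F, □p is F. ✓
g: ¬p is T, □p is F. ✗
h: ¬p is F, □p is F. ✓
— 6 worlds.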